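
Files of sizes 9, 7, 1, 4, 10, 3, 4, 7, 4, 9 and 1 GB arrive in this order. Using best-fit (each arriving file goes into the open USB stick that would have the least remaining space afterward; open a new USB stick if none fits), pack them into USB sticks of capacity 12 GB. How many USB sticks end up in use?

  9 → USB stick 1 (new)  [load 9/12]
  7 → USB stick 2 (new)  [load 7/12]
  1 → USB stick 1  [load 10/12]
  4 → USB stick 2  [load 11/12]
  10 → USB stick 3 (new)  [load 10/12]
  3 → USB stick 4 (new)  [load 3/12]
  4 → USB stick 4  [load 7/12]
  7 → USB stick 5 (new)  [load 7/12]
  4 → USB stick 4  [load 11/12]
  9 → USB stick 6 (new)  [load 9/12]
  1 → USB stick 2  [load 12/12]
6 USB sticks opened.

6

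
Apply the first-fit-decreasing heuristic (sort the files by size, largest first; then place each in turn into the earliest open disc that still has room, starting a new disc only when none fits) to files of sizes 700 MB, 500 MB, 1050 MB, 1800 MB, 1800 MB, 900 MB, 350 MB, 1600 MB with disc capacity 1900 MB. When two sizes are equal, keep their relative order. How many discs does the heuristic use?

Sorted descending: 1800, 1800, 1600, 1050, 900, 700, 500, 350.
  1800 → disc 1 (new)  [load 1800/1900]
  1800 → disc 2 (new)  [load 1800/1900]
  1600 → disc 3 (new)  [load 1600/1900]
  1050 → disc 4 (new)  [load 1050/1900]
  900 → disc 5 (new)  [load 900/1900]
  700 → disc 4  [load 1750/1900]
  500 → disc 5  [load 1400/1900]
  350 → disc 5  [load 1750/1900]
5 discs opened.

5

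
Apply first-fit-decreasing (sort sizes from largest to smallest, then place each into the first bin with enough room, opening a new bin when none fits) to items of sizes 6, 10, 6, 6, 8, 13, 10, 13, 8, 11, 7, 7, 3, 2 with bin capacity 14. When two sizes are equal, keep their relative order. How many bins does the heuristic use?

9

Sorted descending: 13, 13, 11, 10, 10, 8, 8, 7, 7, 6, 6, 6, 3, 2.
  13 → bin 1 (new)  [load 13/14]
  13 → bin 2 (new)  [load 13/14]
  11 → bin 3 (new)  [load 11/14]
  10 → bin 4 (new)  [load 10/14]
  10 → bin 5 (new)  [load 10/14]
  8 → bin 6 (new)  [load 8/14]
  8 → bin 7 (new)  [load 8/14]
  7 → bin 8 (new)  [load 7/14]
  7 → bin 8  [load 14/14]
  6 → bin 6  [load 14/14]
  6 → bin 7  [load 14/14]
  6 → bin 9 (new)  [load 6/14]
  3 → bin 3  [load 14/14]
  2 → bin 4  [load 12/14]
9 bins opened.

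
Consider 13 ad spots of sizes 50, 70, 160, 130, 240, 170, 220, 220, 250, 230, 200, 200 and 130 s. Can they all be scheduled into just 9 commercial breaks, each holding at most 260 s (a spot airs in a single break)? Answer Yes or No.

No

Total = 2270 s; ⌈2270/260⌉ = 9.
The bound of 9 does not rule out 9, but exhaustive search shows no assignment into 9 commercial breaks of capacity 260 s exists — the minimum is 10.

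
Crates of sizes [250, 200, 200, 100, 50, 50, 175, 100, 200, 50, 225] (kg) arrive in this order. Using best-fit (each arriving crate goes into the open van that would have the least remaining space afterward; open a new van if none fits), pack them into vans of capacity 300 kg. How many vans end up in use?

  250 → van 1 (new)  [load 250/300]
  200 → van 2 (new)  [load 200/300]
  200 → van 3 (new)  [load 200/300]
  100 → van 2  [load 300/300]
  50 → van 1  [load 300/300]
  50 → van 3  [load 250/300]
  175 → van 4 (new)  [load 175/300]
  100 → van 4  [load 275/300]
  200 → van 5 (new)  [load 200/300]
  50 → van 3  [load 300/300]
  225 → van 6 (new)  [load 225/300]
6 vans opened.

6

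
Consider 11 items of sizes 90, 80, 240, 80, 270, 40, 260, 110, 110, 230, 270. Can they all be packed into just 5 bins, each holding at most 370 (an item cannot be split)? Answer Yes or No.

Yes

A valid assignment using 5 bins:
  bin 1: 270 + 90 = 360
  bin 2: 270 + 80 = 350
  bin 3: 260 + 110 = 370
  bin 4: 240 + 110 = 350
  bin 5: 230 + 80 + 40 = 350
Every load is within 370, so 5 bins suffice.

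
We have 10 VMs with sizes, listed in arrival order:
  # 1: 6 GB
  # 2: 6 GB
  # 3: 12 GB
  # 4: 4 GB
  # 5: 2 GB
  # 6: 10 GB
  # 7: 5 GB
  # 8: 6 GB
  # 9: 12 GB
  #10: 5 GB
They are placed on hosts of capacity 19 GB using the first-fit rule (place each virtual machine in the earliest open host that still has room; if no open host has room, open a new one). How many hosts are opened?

  6 → host 1 (new)  [load 6/19]
  6 → host 1  [load 12/19]
  12 → host 2 (new)  [load 12/19]
  4 → host 1  [load 16/19]
  2 → host 1  [load 18/19]
  10 → host 3 (new)  [load 10/19]
  5 → host 2  [load 17/19]
  6 → host 3  [load 16/19]
  12 → host 4 (new)  [load 12/19]
  5 → host 4  [load 17/19]
4 hosts opened.

4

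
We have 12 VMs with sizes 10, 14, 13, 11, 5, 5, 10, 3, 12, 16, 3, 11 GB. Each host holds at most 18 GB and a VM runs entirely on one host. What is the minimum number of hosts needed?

8

Total = 16 + 14 + 13 + 12 + 11 + 11 + 10 + 10 + 5 + 5 + 3 + 3 = 113 GB.
Lower bound: ⌈113/18⌉ = 7 hosts.
Also, 8 VMs each exceed 9 GB, and no two of those can share a host, so at least 8 hosts are needed.
A packing using 8 hosts:
  host 1: 16 = 16
  host 2: 14 + 3 = 17
  host 3: 13 + 5 = 18
  host 4: 12 + 5 = 17
  host 5: 11 + 3 = 14
  host 6: 11 = 11
  host 7: 10 = 10
  host 8: 10 = 10
This matches the lower bound, so 8 is optimal.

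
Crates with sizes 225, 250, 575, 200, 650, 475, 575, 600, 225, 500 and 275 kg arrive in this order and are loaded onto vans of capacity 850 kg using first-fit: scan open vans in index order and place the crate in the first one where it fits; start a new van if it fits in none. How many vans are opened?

  225 → van 1 (new)  [load 225/850]
  250 → van 1  [load 475/850]
  575 → van 2 (new)  [load 575/850]
  200 → van 1  [load 675/850]
  650 → van 3 (new)  [load 650/850]
  475 → van 4 (new)  [load 475/850]
  575 → van 5 (new)  [load 575/850]
  600 → van 6 (new)  [load 600/850]
  225 → van 2  [load 800/850]
  500 → van 7 (new)  [load 500/850]
  275 → van 4  [load 750/850]
7 vans opened.

7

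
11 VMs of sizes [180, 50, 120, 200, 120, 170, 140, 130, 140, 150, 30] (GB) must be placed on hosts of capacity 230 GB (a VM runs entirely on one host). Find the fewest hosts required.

9

Total = 200 + 180 + 170 + 150 + 140 + 140 + 130 + 120 + 120 + 50 + 30 = 1430 GB.
Lower bound: ⌈1430/230⌉ = 7 hosts.
Also, 9 VMs each exceed 115 GB, and no two of those can share a host, so at least 9 hosts are needed.
A packing using 9 hosts:
  host 1: 200 + 30 = 230
  host 2: 180 + 50 = 230
  host 3: 170 = 170
  host 4: 150 = 150
  host 5: 140 = 140
  host 6: 140 = 140
  host 7: 130 = 130
  host 8: 120 = 120
  host 9: 120 = 120
This matches the lower bound, so 9 is optimal.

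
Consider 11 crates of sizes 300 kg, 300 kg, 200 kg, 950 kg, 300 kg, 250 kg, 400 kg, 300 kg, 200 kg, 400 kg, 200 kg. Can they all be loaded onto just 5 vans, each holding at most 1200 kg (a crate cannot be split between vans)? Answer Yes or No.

A valid assignment using 4 vans:
  van 1: 950 + 250 = 1200
  van 2: 400 + 400 + 300 = 1100
  van 3: 300 + 300 + 300 + 200 = 1100
  van 4: 200 + 200 = 400
That uses only 4 ≤ 5, so 5 vans are enough.

Yes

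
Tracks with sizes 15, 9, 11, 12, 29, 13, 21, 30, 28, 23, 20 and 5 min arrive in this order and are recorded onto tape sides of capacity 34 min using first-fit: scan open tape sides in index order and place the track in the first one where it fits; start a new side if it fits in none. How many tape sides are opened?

8

  15 → side 1 (new)  [load 15/34]
  9 → side 1  [load 24/34]
  11 → side 2 (new)  [load 11/34]
  12 → side 2  [load 23/34]
  29 → side 3 (new)  [load 29/34]
  13 → side 4 (new)  [load 13/34]
  21 → side 4  [load 34/34]
  30 → side 5 (new)  [load 30/34]
  28 → side 6 (new)  [load 28/34]
  23 → side 7 (new)  [load 23/34]
  20 → side 8 (new)  [load 20/34]
  5 → side 1  [load 29/34]
8 tape sides opened.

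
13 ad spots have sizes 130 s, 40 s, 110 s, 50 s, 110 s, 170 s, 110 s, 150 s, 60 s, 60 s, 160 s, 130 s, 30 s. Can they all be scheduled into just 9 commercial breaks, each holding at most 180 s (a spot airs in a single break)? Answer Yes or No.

Yes

A valid assignment using 8 commercial breaks:
  break 1: 170 = 170
  break 2: 160 = 160
  break 3: 150 + 30 = 180
  break 4: 130 + 50 = 180
  break 5: 130 + 40 = 170
  break 6: 110 + 60 = 170
  break 7: 110 + 60 = 170
  break 8: 110 = 110
That uses only 8 ≤ 9, so 9 commercial breaks are enough.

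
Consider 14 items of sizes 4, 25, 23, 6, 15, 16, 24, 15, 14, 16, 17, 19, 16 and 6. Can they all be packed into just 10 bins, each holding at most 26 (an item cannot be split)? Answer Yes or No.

Total = 216; ⌈216/26⌉ = 9.
11 items each exceed half the capacity and cannot share a bin, forcing at least 11 bins.
At least 11 bins are required, but only 10 are allowed.

No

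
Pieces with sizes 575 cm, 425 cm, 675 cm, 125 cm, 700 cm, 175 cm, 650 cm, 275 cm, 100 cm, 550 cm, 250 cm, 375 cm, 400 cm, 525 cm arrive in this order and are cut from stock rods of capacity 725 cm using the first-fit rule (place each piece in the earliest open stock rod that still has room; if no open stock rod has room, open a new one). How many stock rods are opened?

  575 → stock rod 1 (new)  [load 575/725]
  425 → stock rod 2 (new)  [load 425/725]
  675 → stock rod 3 (new)  [load 675/725]
  125 → stock rod 1  [load 700/725]
  700 → stock rod 4 (new)  [load 700/725]
  175 → stock rod 2  [load 600/725]
  650 → stock rod 5 (new)  [load 650/725]
  275 → stock rod 6 (new)  [load 275/725]
  100 → stock rod 2  [load 700/725]
  550 → stock rod 7 (new)  [load 550/725]
  250 → stock rod 6  [load 525/725]
  375 → stock rod 8 (new)  [load 375/725]
  400 → stock rod 9 (new)  [load 400/725]
  525 → stock rod 10 (new)  [load 525/725]
10 stock rods opened.

10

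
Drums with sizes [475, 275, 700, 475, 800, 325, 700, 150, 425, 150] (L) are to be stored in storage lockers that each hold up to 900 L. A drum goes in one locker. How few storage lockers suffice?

6

Total = 800 + 700 + 700 + 475 + 475 + 425 + 325 + 275 + 150 + 150 = 4475 L.
Lower bound: ⌈4475/900⌉ = 5 storage lockers.
A packing using 6 storage lockers:
  locker 1: 800 = 800
  locker 2: 700 + 150 = 850
  locker 3: 700 + 150 = 850
  locker 4: 475 + 425 = 900
  locker 5: 475 + 325 = 800
  locker 6: 275 = 275
No arrangement into 5 storage lockers stays within capacity, so 6 is optimal.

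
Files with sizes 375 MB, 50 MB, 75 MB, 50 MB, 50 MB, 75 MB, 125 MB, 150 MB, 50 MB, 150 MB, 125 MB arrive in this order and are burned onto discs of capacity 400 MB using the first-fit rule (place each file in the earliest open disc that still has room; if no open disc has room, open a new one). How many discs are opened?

  375 → disc 1 (new)  [load 375/400]
  50 → disc 2 (new)  [load 50/400]
  75 → disc 2  [load 125/400]
  50 → disc 2  [load 175/400]
  50 → disc 2  [load 225/400]
  75 → disc 2  [load 300/400]
  125 → disc 3 (new)  [load 125/400]
  150 → disc 3  [load 275/400]
  50 → disc 2  [load 350/400]
  150 → disc 4 (new)  [load 150/400]
  125 → disc 3  [load 400/400]
4 discs opened.

4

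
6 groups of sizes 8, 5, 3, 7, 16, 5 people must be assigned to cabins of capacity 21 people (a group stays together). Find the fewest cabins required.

3

Total = 16 + 8 + 7 + 5 + 5 + 3 = 44 people.
Lower bound: ⌈44/21⌉ = 3 cabins.
A packing using 3 cabins:
  cabin 1: 16 + 5 = 21
  cabin 2: 8 + 7 + 5 = 20
  cabin 3: 3 = 3
This matches the lower bound, so 3 is optimal.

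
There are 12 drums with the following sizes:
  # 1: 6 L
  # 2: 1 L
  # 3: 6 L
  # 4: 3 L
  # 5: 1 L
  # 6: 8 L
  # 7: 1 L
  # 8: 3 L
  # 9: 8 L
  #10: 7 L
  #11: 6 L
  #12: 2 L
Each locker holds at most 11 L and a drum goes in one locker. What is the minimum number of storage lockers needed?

Total = 8 + 8 + 7 + 6 + 6 + 6 + 3 + 3 + 2 + 1 + 1 + 1 = 52 L.
Lower bound: ⌈52/11⌉ = 5 storage lockers.
Also, 6 drums each exceed 11/2 L, and no two of those can share a locker, so at least 6 storage lockers are needed.
A packing using 6 storage lockers:
  locker 1: 8 + 3 = 11
  locker 2: 8 + 3 = 11
  locker 3: 7 + 2 + 1 + 1 = 11
  locker 4: 6 + 1 = 7
  locker 5: 6 = 6
  locker 6: 6 = 6
This matches the lower bound, so 6 is optimal.

6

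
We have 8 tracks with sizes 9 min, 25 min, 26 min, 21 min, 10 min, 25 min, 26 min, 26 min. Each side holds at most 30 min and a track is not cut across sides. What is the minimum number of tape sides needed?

7

Total = 26 + 26 + 26 + 25 + 25 + 21 + 10 + 9 = 168 min.
Lower bound: ⌈168/30⌉ = 6 tape sides.
A packing using 7 tape sides:
  side 1: 26 = 26
  side 2: 26 = 26
  side 3: 26 = 26
  side 4: 25 = 25
  side 5: 25 = 25
  side 6: 21 + 9 = 30
  side 7: 10 = 10
No arrangement into 6 tape sides stays within capacity, so 7 is optimal.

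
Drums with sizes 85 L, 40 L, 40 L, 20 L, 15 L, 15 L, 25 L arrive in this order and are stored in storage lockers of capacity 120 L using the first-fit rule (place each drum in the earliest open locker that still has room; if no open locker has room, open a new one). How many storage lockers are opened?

  85 → locker 1 (new)  [load 85/120]
  40 → locker 2 (new)  [load 40/120]
  40 → locker 2  [load 80/120]
  20 → locker 1  [load 105/120]
  15 → locker 1  [load 120/120]
  15 → locker 2  [load 95/120]
  25 → locker 2  [load 120/120]
2 storage lockers opened.

2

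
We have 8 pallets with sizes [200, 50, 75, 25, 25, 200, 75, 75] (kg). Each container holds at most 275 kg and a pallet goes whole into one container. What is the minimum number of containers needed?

3

Total = 200 + 200 + 75 + 75 + 75 + 50 + 25 + 25 = 725 kg.
Lower bound: ⌈725/275⌉ = 3 containers.
A packing using 3 containers:
  container 1: 200 + 75 = 275
  container 2: 200 + 75 = 275
  container 3: 75 + 50 + 25 + 25 = 175
This matches the lower bound, so 3 is optimal.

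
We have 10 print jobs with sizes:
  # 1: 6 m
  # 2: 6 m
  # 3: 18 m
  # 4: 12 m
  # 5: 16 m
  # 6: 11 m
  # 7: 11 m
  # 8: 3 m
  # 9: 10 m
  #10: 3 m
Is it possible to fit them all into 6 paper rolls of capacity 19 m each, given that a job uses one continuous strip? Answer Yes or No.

A valid assignment using 6 paper rolls:
  roll 1: 18 = 18
  roll 2: 16 + 3 = 19
  roll 3: 12 + 6 = 18
  roll 4: 11 + 6 = 17
  roll 5: 11 + 3 = 14
  roll 6: 10 = 10
Every load is within 19 m, so 6 paper rolls suffice.

Yes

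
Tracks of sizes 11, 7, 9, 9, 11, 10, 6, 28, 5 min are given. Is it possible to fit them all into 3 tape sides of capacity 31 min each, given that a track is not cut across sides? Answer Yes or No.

No

Total = 96 min; ⌈96/31⌉ = 4.
At least 4 tape sides are required, but only 3 are allowed.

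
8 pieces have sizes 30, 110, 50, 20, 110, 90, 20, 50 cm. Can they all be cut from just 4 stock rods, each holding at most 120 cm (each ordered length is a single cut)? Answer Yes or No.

No

Total = 480 cm; ⌈480/120⌉ = 4.
The bound of 4 does not rule out 4, but exhaustive search shows no assignment into 4 stock rods of capacity 120 cm exists — the minimum is 5.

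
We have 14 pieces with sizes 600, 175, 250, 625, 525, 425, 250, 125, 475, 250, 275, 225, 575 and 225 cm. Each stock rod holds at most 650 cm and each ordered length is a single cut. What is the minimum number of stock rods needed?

9

Total = 625 + 600 + 575 + 525 + 475 + 425 + 275 + 250 + 250 + 250 + 225 + 225 + 175 + 125 = 5000 cm.
Lower bound: ⌈5000/650⌉ = 8 stock rods.
A packing using 9 stock rods:
  stock rod 1: 625 = 625
  stock rod 2: 600 = 600
  stock rod 3: 575 = 575
  stock rod 4: 525 + 125 = 650
  stock rod 5: 475 + 175 = 650
  stock rod 6: 425 + 225 = 650
  stock rod 7: 275 + 250 = 525
  stock rod 8: 250 + 250 = 500
  stock rod 9: 225 = 225
No arrangement into 8 stock rods stays within capacity, so 9 is optimal.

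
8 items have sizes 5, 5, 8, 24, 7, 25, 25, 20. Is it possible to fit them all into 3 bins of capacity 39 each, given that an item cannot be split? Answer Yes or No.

No

Total = 119; ⌈119/39⌉ = 4.
At least 4 bins are required, but only 3 are allowed.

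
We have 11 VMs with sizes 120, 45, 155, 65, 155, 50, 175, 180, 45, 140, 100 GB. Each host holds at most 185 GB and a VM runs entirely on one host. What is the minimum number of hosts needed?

Total = 180 + 175 + 155 + 155 + 140 + 120 + 100 + 65 + 50 + 45 + 45 = 1230 GB.
Lower bound: ⌈1230/185⌉ = 7 hosts.
A packing using 8 hosts:
  host 1: 180 = 180
  host 2: 175 = 175
  host 3: 155 = 155
  host 4: 155 = 155
  host 5: 140 + 45 = 185
  host 6: 120 + 65 = 185
  host 7: 100 + 50 = 150
  host 8: 45 = 45
No arrangement into 7 hosts stays within capacity, so 8 is optimal.

8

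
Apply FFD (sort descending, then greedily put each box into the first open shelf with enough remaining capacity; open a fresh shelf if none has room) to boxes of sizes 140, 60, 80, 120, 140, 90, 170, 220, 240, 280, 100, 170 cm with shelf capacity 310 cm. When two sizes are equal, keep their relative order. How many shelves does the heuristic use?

6

Sorted descending: 280, 240, 220, 170, 170, 140, 140, 120, 100, 90, 80, 60.
  280 → shelf 1 (new)  [load 280/310]
  240 → shelf 2 (new)  [load 240/310]
  220 → shelf 3 (new)  [load 220/310]
  170 → shelf 4 (new)  [load 170/310]
  170 → shelf 5 (new)  [load 170/310]
  140 → shelf 4  [load 310/310]
  140 → shelf 5  [load 310/310]
  120 → shelf 6 (new)  [load 120/310]
  100 → shelf 6  [load 220/310]
  90 → shelf 3  [load 310/310]
  80 → shelf 6  [load 300/310]
  60 → shelf 2  [load 300/310]
6 shelves opened.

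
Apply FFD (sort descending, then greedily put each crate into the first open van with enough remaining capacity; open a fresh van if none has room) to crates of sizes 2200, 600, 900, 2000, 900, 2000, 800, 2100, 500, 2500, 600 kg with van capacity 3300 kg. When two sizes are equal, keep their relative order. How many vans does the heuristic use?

5

Sorted descending: 2500, 2200, 2100, 2000, 2000, 900, 900, 800, 600, 600, 500.
  2500 → van 1 (new)  [load 2500/3300]
  2200 → van 2 (new)  [load 2200/3300]
  2100 → van 3 (new)  [load 2100/3300]
  2000 → van 4 (new)  [load 2000/3300]
  2000 → van 5 (new)  [load 2000/3300]
  900 → van 2  [load 3100/3300]
  900 → van 3  [load 3000/3300]
  800 → van 1  [load 3300/3300]
  600 → van 4  [load 2600/3300]
  600 → van 4  [load 3200/3300]
  500 → van 5  [load 2500/3300]
5 vans opened.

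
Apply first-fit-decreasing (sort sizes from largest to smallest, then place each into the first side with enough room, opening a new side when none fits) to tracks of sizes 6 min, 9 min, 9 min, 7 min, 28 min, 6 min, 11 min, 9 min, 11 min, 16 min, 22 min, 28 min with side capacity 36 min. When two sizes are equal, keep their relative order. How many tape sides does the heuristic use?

5

Sorted descending: 28, 28, 22, 16, 11, 11, 9, 9, 9, 7, 6, 6.
  28 → side 1 (new)  [load 28/36]
  28 → side 2 (new)  [load 28/36]
  22 → side 3 (new)  [load 22/36]
  16 → side 4 (new)  [load 16/36]
  11 → side 3  [load 33/36]
  11 → side 4  [load 27/36]
  9 → side 4  [load 36/36]
  9 → side 5 (new)  [load 9/36]
  9 → side 5  [load 18/36]
  7 → side 1  [load 35/36]
  6 → side 2  [load 34/36]
  6 → side 5  [load 24/36]
5 tape sides opened.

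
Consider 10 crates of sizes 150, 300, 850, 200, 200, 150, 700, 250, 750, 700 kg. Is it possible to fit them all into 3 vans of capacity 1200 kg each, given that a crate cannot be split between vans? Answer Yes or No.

Total = 4250 kg; ⌈4250/1200⌉ = 4.
At least 4 vans are required, but only 3 are allowed.

No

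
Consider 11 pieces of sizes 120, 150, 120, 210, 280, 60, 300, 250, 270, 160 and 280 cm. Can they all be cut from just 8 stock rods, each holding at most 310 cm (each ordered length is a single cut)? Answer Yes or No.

Yes

A valid assignment using 8 stock rods:
  stock rod 1: 300 = 300
  stock rod 2: 280 = 280
  stock rod 3: 280 = 280
  stock rod 4: 270 = 270
  stock rod 5: 250 + 60 = 310
  stock rod 6: 210 = 210
  stock rod 7: 160 + 150 = 310
  stock rod 8: 120 + 120 = 240
Every load is within 310 cm, so 8 stock rods suffice.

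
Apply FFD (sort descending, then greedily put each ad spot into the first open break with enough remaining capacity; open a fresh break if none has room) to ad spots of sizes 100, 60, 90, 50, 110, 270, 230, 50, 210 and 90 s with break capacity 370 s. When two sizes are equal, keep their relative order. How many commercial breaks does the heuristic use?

Sorted descending: 270, 230, 210, 110, 100, 90, 90, 60, 50, 50.
  270 → break 1 (new)  [load 270/370]
  230 → break 2 (new)  [load 230/370]
  210 → break 3 (new)  [load 210/370]
  110 → break 2  [load 340/370]
  100 → break 1  [load 370/370]
  90 → break 3  [load 300/370]
  90 → break 4 (new)  [load 90/370]
  60 → break 3  [load 360/370]
  50 → break 4  [load 140/370]
  50 → break 4  [load 190/370]
4 commercial breaks opened.

4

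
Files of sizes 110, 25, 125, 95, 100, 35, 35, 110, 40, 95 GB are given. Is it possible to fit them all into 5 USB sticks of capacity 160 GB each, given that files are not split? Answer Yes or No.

Total = 770 GB; ⌈770/160⌉ = 5.
6 files each exceed half the capacity and cannot share a USB stick, forcing at least 6 USB sticks.
At least 6 USB sticks are required, but only 5 are allowed.

No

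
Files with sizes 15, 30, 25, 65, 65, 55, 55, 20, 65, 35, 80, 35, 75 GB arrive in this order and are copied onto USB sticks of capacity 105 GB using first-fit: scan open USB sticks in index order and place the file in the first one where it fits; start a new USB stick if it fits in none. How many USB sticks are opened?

8

  15 → USB stick 1 (new)  [load 15/105]
  30 → USB stick 1  [load 45/105]
  25 → USB stick 1  [load 70/105]
  65 → USB stick 2 (new)  [load 65/105]
  65 → USB stick 3 (new)  [load 65/105]
  55 → USB stick 4 (new)  [load 55/105]
  55 → USB stick 5 (new)  [load 55/105]
  20 → USB stick 1  [load 90/105]
  65 → USB stick 6 (new)  [load 65/105]
  35 → USB stick 2  [load 100/105]
  80 → USB stick 7 (new)  [load 80/105]
  35 → USB stick 3  [load 100/105]
  75 → USB stick 8 (new)  [load 75/105]
8 USB sticks opened.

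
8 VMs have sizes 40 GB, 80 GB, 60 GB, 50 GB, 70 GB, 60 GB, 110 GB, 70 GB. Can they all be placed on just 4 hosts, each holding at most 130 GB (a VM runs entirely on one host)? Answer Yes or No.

Total = 540 GB; ⌈540/130⌉ = 5.
At least 5 hosts are required, but only 4 are allowed.

No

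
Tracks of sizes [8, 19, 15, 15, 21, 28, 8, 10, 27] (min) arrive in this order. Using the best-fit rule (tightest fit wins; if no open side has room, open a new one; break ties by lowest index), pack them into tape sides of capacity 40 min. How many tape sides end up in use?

5

  8 → side 1 (new)  [load 8/40]
  19 → side 1  [load 27/40]
  15 → side 2 (new)  [load 15/40]
  15 → side 2  [load 30/40]
  21 → side 3 (new)  [load 21/40]
  28 → side 4 (new)  [load 28/40]
  8 → side 2  [load 38/40]
  10 → side 4  [load 38/40]
  27 → side 5 (new)  [load 27/40]
5 tape sides opened.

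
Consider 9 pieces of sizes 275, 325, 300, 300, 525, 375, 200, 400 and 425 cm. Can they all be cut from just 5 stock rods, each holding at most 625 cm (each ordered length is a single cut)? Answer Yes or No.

No

Total = 3125 cm; ⌈3125/625⌉ = 5.
The bound of 5 does not rule out 5, but exhaustive search shows no assignment into 5 stock rods of capacity 625 cm exists — the minimum is 6.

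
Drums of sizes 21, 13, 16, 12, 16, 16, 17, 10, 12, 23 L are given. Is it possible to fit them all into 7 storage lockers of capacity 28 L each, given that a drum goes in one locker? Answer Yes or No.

Yes

A valid assignment using 7 storage lockers:
  locker 1: 23 = 23
  locker 2: 21 = 21
  locker 3: 17 + 10 = 27
  locker 4: 16 + 12 = 28
  locker 5: 16 + 12 = 28
  locker 6: 16 = 16
  locker 7: 13 = 13
Every load is within 28 L, so 7 storage lockers suffice.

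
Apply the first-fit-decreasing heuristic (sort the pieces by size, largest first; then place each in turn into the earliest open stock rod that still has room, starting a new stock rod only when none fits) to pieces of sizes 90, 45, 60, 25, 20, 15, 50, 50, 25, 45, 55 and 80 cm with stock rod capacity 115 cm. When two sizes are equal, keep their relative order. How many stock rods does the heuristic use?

Sorted descending: 90, 80, 60, 55, 50, 50, 45, 45, 25, 25, 20, 15.
  90 → stock rod 1 (new)  [load 90/115]
  80 → stock rod 2 (new)  [load 80/115]
  60 → stock rod 3 (new)  [load 60/115]
  55 → stock rod 3  [load 115/115]
  50 → stock rod 4 (new)  [load 50/115]
  50 → stock rod 4  [load 100/115]
  45 → stock rod 5 (new)  [load 45/115]
  45 → stock rod 5  [load 90/115]
  25 → stock rod 1  [load 115/115]
  25 → stock rod 2  [load 105/115]
  20 → stock rod 5  [load 110/115]
  15 → stock rod 4  [load 115/115]
5 stock rods opened.

5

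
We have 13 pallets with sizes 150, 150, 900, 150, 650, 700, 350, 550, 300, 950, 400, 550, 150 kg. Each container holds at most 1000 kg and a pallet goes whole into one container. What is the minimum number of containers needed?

Total = 950 + 900 + 700 + 650 + 550 + 550 + 400 + 350 + 300 + 150 + 150 + 150 + 150 = 5950 kg.
Lower bound: ⌈5950/1000⌉ = 6 containers.
A packing using 7 containers:
  container 1: 950 = 950
  container 2: 900 = 900
  container 3: 700 + 300 = 1000
  container 4: 650 + 350 = 1000
  container 5: 550 + 400 = 950
  container 6: 550 + 150 + 150 + 150 = 1000
  container 7: 150 = 150
No arrangement into 6 containers stays within capacity, so 7 is optimal.

7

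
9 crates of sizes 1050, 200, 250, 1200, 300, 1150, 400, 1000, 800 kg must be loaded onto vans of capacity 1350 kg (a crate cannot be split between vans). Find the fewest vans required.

5

Total = 1200 + 1150 + 1050 + 1000 + 800 + 400 + 300 + 250 + 200 = 6350 kg.
Lower bound: ⌈6350/1350⌉ = 5 vans.
A packing using 5 vans:
  van 1: 1200 = 1200
  van 2: 1150 + 200 = 1350
  van 3: 1050 + 300 = 1350
  van 4: 1000 + 250 = 1250
  van 5: 800 + 400 = 1200
This matches the lower bound, so 5 is optimal.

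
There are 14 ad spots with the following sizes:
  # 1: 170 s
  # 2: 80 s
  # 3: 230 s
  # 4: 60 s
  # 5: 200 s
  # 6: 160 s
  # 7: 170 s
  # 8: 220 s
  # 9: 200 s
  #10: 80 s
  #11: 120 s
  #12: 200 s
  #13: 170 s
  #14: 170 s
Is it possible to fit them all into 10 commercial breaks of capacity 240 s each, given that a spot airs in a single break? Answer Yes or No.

No

Total = 2230 s; ⌈2230/240⌉ = 10.
The bound of 10 does not rule out 10, but exhaustive search shows no assignment into 10 commercial breaks of capacity 240 s exists — the minimum is 11.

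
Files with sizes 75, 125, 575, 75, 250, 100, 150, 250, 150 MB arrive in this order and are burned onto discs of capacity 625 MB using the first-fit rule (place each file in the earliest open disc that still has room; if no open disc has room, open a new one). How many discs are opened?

  75 → disc 1 (new)  [load 75/625]
  125 → disc 1  [load 200/625]
  575 → disc 2 (new)  [load 575/625]
  75 → disc 1  [load 275/625]
  250 → disc 1  [load 525/625]
  100 → disc 1  [load 625/625]
  150 → disc 3 (new)  [load 150/625]
  250 → disc 3  [load 400/625]
  150 → disc 3  [load 550/625]
3 discs opened.

3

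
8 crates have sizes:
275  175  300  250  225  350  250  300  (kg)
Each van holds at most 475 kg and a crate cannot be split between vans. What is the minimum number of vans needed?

Total = 350 + 300 + 300 + 275 + 250 + 250 + 225 + 175 = 2125 kg.
Lower bound: ⌈2125/475⌉ = 5 vans.
Also, 6 crates each exceed 475/2 kg, and no two of those can share a van, so at least 6 vans are needed.
A packing using 6 vans:
  van 1: 350 = 350
  van 2: 300 + 175 = 475
  van 3: 300 = 300
  van 4: 275 = 275
  van 5: 250 + 225 = 475
  van 6: 250 = 250
This matches the lower bound, so 6 is optimal.

6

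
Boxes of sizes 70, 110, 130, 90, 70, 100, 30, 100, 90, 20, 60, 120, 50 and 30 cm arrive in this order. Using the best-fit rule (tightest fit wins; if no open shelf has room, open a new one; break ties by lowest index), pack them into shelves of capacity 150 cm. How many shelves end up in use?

  70 → shelf 1 (new)  [load 70/150]
  110 → shelf 2 (new)  [load 110/150]
  130 → shelf 3 (new)  [load 130/150]
  90 → shelf 4 (new)  [load 90/150]
  70 → shelf 1  [load 140/150]
  100 → shelf 5 (new)  [load 100/150]
  30 → shelf 2  [load 140/150]
  100 → shelf 6 (new)  [load 100/150]
  90 → shelf 7 (new)  [load 90/150]
  20 → shelf 3  [load 150/150]
  60 → shelf 4  [load 150/150]
  120 → shelf 8 (new)  [load 120/150]
  50 → shelf 5  [load 150/150]
  30 → shelf 8  [load 150/150]
8 shelves opened.

8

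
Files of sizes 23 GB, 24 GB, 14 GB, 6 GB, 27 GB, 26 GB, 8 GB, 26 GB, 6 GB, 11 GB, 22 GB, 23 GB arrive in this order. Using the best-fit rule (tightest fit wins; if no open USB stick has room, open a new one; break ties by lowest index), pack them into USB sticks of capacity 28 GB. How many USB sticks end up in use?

9

  23 → USB stick 1 (new)  [load 23/28]
  24 → USB stick 2 (new)  [load 24/28]
  14 → USB stick 3 (new)  [load 14/28]
  6 → USB stick 3  [load 20/28]
  27 → USB stick 4 (new)  [load 27/28]
  26 → USB stick 5 (new)  [load 26/28]
  8 → USB stick 3  [load 28/28]
  26 → USB stick 6 (new)  [load 26/28]
  6 → USB stick 7 (new)  [load 6/28]
  11 → USB stick 7  [load 17/28]
  22 → USB stick 8 (new)  [load 22/28]
  23 → USB stick 9 (new)  [load 23/28]
9 USB sticks opened.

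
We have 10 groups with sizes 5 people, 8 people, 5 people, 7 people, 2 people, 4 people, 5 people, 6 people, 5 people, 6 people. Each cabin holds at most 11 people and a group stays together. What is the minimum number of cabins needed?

5

Total = 8 + 7 + 6 + 6 + 5 + 5 + 5 + 5 + 4 + 2 = 53 people.
Lower bound: ⌈53/11⌉ = 5 cabins.
A packing using 5 cabins:
  cabin 1: 8 + 2 = 10
  cabin 2: 7 + 4 = 11
  cabin 3: 6 + 5 = 11
  cabin 4: 6 + 5 = 11
  cabin 5: 5 + 5 = 10
This matches the lower bound, so 5 is optimal.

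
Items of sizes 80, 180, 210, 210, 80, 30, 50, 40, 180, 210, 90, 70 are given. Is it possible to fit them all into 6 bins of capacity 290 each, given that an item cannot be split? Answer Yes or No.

Yes

A valid assignment using 5 bins:
  bin 1: 210 + 80 = 290
  bin 2: 210 + 80 = 290
  bin 3: 210 + 50 + 30 = 290
  bin 4: 180 + 90 = 270
  bin 5: 180 + 70 + 40 = 290
That uses only 5 ≤ 6, so 6 bins are enough.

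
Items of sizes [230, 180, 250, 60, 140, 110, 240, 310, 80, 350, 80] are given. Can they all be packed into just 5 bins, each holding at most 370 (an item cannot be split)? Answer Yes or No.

No

Total = 2030; ⌈2030/370⌉ = 6.
At least 6 bins are required, but only 5 are allowed.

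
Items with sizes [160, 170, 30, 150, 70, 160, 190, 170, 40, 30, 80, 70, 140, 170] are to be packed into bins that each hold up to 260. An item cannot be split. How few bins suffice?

Total = 190 + 170 + 170 + 170 + 160 + 160 + 150 + 140 + 80 + 70 + 70 + 40 + 30 + 30 = 1630.
Lower bound: ⌈1630/260⌉ = 7 bins.
Also, 8 items each exceed 130, and no two of those can share a bin, so at least 8 bins are needed.
A packing using 8 bins:
  bin 1: 190 + 70 = 260
  bin 2: 170 + 80 = 250
  bin 3: 170 + 70 = 240
  bin 4: 170 + 40 + 30 = 240
  bin 5: 160 + 30 = 190
  bin 6: 160 = 160
  bin 7: 150 = 150
  bin 8: 140 = 140
This matches the lower bound, so 8 is optimal.

8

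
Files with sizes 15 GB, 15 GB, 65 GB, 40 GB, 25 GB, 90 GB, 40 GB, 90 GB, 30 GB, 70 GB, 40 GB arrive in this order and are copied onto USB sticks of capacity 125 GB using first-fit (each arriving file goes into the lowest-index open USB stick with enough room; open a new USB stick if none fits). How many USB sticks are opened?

  15 → USB stick 1 (new)  [load 15/125]
  15 → USB stick 1  [load 30/125]
  65 → USB stick 1  [load 95/125]
  40 → USB stick 2 (new)  [load 40/125]
  25 → USB stick 1  [load 120/125]
  90 → USB stick 3 (new)  [load 90/125]
  40 → USB stick 2  [load 80/125]
  90 → USB stick 4 (new)  [load 90/125]
  30 → USB stick 2  [load 110/125]
  70 → USB stick 5 (new)  [load 70/125]
  40 → USB stick 5  [load 110/125]
5 USB sticks opened.

5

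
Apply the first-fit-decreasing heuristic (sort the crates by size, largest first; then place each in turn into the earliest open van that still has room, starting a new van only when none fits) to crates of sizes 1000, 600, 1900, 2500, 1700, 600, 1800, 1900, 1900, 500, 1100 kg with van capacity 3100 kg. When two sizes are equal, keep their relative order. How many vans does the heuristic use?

6

Sorted descending: 2500, 1900, 1900, 1900, 1800, 1700, 1100, 1000, 600, 600, 500.
  2500 → van 1 (new)  [load 2500/3100]
  1900 → van 2 (new)  [load 1900/3100]
  1900 → van 3 (new)  [load 1900/3100]
  1900 → van 4 (new)  [load 1900/3100]
  1800 → van 5 (new)  [load 1800/3100]
  1700 → van 6 (new)  [load 1700/3100]
  1100 → van 2  [load 3000/3100]
  1000 → van 3  [load 2900/3100]
  600 → van 1  [load 3100/3100]
  600 → van 4  [load 2500/3100]
  500 → van 4  [load 3000/3100]
6 vans opened.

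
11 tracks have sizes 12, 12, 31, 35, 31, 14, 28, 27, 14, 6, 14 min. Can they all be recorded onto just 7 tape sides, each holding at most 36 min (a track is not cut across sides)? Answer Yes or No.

Total = 224 min; ⌈224/36⌉ = 7.
The bound of 7 does not rule out 7, but exhaustive search shows no assignment into 7 tape sides of capacity 36 min exists — the minimum is 8.

No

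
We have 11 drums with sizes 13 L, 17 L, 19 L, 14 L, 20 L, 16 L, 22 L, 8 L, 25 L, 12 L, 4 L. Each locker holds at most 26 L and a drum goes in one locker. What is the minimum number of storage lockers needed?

Total = 25 + 22 + 20 + 19 + 17 + 16 + 14 + 13 + 12 + 8 + 4 = 170 L.
Lower bound: ⌈170/26⌉ = 7 storage lockers.
A packing using 8 storage lockers:
  locker 1: 25 = 25
  locker 2: 22 + 4 = 26
  locker 3: 20 = 20
  locker 4: 19 = 19
  locker 5: 17 + 8 = 25
  locker 6: 16 = 16
  locker 7: 14 + 12 = 26
  locker 8: 13 = 13
No arrangement into 7 storage lockers stays within capacity, so 8 is optimal.

8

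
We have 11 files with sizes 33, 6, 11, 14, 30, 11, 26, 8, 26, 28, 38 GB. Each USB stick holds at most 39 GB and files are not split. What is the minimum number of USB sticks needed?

7

Total = 38 + 33 + 30 + 28 + 26 + 26 + 14 + 11 + 11 + 8 + 6 = 231 GB.
Lower bound: ⌈231/39⌉ = 6 USB sticks.
A packing using 7 USB sticks:
  USB stick 1: 38 = 38
  USB stick 2: 33 + 6 = 39
  USB stick 3: 30 + 8 = 38
  USB stick 4: 28 + 11 = 39
  USB stick 5: 26 + 11 = 37
  USB stick 6: 26 = 26
  USB stick 7: 14 = 14
No arrangement into 6 USB sticks stays within capacity, so 7 is optimal.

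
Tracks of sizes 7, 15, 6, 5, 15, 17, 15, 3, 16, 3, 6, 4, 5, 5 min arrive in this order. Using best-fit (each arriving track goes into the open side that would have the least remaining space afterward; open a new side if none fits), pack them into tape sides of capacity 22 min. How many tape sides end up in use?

  7 → side 1 (new)  [load 7/22]
  15 → side 1  [load 22/22]
  6 → side 2 (new)  [load 6/22]
  5 → side 2  [load 11/22]
  15 → side 3 (new)  [load 15/22]
  17 → side 4 (new)  [load 17/22]
  15 → side 5 (new)  [load 15/22]
  3 → side 4  [load 20/22]
  16 → side 6 (new)  [load 16/22]
  3 → side 6  [load 19/22]
  6 → side 3  [load 21/22]
  4 → side 5  [load 19/22]
  5 → side 2  [load 16/22]
  5 → side 2  [load 21/22]
6 tape sides opened.

6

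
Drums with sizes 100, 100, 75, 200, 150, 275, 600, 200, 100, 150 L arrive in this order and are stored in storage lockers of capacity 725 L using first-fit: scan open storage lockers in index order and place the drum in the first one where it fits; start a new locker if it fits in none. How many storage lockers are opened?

  100 → locker 1 (new)  [load 100/725]
  100 → locker 1  [load 200/725]
  75 → locker 1  [load 275/725]
  200 → locker 1  [load 475/725]
  150 → locker 1  [load 625/725]
  275 → locker 2 (new)  [load 275/725]
  600 → locker 3 (new)  [load 600/725]
  200 → locker 2  [load 475/725]
  100 → locker 1  [load 725/725]
  150 → locker 2  [load 625/725]
3 storage lockers opened.

3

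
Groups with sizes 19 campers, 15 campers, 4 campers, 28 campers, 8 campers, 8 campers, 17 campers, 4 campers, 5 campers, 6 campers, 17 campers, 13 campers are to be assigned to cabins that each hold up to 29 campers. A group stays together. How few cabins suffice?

6

Total = 28 + 19 + 17 + 17 + 15 + 13 + 8 + 8 + 6 + 5 + 4 + 4 = 144 campers.
Lower bound: ⌈144/29⌉ = 5 cabins.
A packing using 6 cabins:
  cabin 1: 28 = 28
  cabin 2: 19 + 8 = 27
  cabin 3: 17 + 8 + 4 = 29
  cabin 4: 17 + 6 + 5 = 28
  cabin 5: 15 + 13 = 28
  cabin 6: 4 = 4
No arrangement into 5 cabins stays within capacity, so 6 is optimal.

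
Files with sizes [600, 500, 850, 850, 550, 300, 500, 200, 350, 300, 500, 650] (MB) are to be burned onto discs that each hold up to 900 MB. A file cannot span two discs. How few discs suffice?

8

Total = 850 + 850 + 650 + 600 + 550 + 500 + 500 + 500 + 350 + 300 + 300 + 200 = 6150 MB.
Lower bound: ⌈6150/900⌉ = 7 discs.
Also, 8 files each exceed 450 MB, and no two of those can share a disc, so at least 8 discs are needed.
A packing using 8 discs:
  disc 1: 850 = 850
  disc 2: 850 = 850
  disc 3: 650 + 200 = 850
  disc 4: 600 + 300 = 900
  disc 5: 550 + 350 = 900
  disc 6: 500 + 300 = 800
  disc 7: 500 = 500
  disc 8: 500 = 500
This matches the lower bound, so 8 is optimal.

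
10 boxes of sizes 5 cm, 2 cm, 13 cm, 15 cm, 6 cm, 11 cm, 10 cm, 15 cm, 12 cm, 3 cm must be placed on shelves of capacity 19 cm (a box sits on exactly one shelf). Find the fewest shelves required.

6

Total = 15 + 15 + 13 + 12 + 11 + 10 + 6 + 5 + 3 + 2 = 92 cm.
Lower bound: ⌈92/19⌉ = 5 shelves.
Also, 6 boxes each exceed 19/2 cm, and no two of those can share a shelf, so at least 6 shelves are needed.
A packing using 6 shelves:
  shelf 1: 15 + 3 = 18
  shelf 2: 15 + 2 = 17
  shelf 3: 13 + 6 = 19
  shelf 4: 12 + 5 = 17
  shelf 5: 11 = 11
  shelf 6: 10 = 10
This matches the lower bound, so 6 is optimal.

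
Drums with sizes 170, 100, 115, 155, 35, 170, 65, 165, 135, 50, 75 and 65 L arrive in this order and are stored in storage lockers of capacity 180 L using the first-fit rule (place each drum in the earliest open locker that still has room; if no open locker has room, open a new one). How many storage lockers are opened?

  170 → locker 1 (new)  [load 170/180]
  100 → locker 2 (new)  [load 100/180]
  115 → locker 3 (new)  [load 115/180]
  155 → locker 4 (new)  [load 155/180]
  35 → locker 2  [load 135/180]
  170 → locker 5 (new)  [load 170/180]
  65 → locker 3  [load 180/180]
  165 → locker 6 (new)  [load 165/180]
  135 → locker 7 (new)  [load 135/180]
  50 → locker 8 (new)  [load 50/180]
  75 → locker 8  [load 125/180]
  65 → locker 9 (new)  [load 65/180]
9 storage lockers opened.

9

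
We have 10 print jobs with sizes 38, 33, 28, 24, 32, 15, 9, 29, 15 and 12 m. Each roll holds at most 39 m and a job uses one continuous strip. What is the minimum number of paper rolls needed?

Total = 38 + 33 + 32 + 29 + 28 + 24 + 15 + 15 + 12 + 9 = 235 m.
Lower bound: ⌈235/39⌉ = 7 paper rolls.
A packing using 7 paper rolls:
  roll 1: 38 = 38
  roll 2: 33 = 33
  roll 3: 32 = 32
  roll 4: 29 + 9 = 38
  roll 5: 28 = 28
  roll 6: 24 + 15 = 39
  roll 7: 15 + 12 = 27
This matches the lower bound, so 7 is optimal.

7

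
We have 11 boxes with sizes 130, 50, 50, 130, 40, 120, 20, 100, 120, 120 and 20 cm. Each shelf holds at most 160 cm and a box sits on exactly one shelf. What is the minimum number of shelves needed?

7

Total = 130 + 130 + 120 + 120 + 120 + 100 + 50 + 50 + 40 + 20 + 20 = 900 cm.
Lower bound: ⌈900/160⌉ = 6 shelves.
A packing using 7 shelves:
  shelf 1: 130 + 20 = 150
  shelf 2: 130 + 20 = 150
  shelf 3: 120 + 40 = 160
  shelf 4: 120 = 120
  shelf 5: 120 = 120
  shelf 6: 100 + 50 = 150
  shelf 7: 50 = 50
No arrangement into 6 shelves stays within capacity, so 7 is optimal.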